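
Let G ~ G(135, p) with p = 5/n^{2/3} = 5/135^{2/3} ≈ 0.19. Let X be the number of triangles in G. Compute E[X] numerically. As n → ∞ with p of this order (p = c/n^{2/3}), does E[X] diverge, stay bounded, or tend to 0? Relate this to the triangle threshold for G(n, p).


Number of potential triangles: C(135, 3) = 400995.
Each occurs with probability p³ ≈ (0.19)³ ≈ 6.8587106e-03.
By linearity: E[X] = C(135, 3)·p³ ≈ 400995 · 6.8587106e-03 ≈ 2750.30864.
Since α = 2/3 < 1, p = c/n^{2/3} ≫ 1/n is above the triangle threshold p ~ 1/n. Asymptotically E[X] ~ (c³/6)·n^{3(1−α)} = (5³/6)·n^{1} → ∞; triangles are abundant w.h.p.

E[X] ≈ 2750.30864; in regime p = Θ(1/n^{2/3}) E[X] diverges (above the triangle threshold p ~ 1/n).


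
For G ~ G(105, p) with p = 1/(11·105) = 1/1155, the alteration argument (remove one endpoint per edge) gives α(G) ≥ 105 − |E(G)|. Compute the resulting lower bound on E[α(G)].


E[|E(G)|] = C(105, 2)·p = 5460 · (1/1155) = 52/11.
E[α(G)] ≥ n − E[|E(G)|] = 105 − 52/11 = 1103/11.
Numerically: ≈ 100.273.
(This is only a lower bound; the true E[α(G)] may be larger.)

E[α(G)] ≥ 1103/11 ≈ 100.273.


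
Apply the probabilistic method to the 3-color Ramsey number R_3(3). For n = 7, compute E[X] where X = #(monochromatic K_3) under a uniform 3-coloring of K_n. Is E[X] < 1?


E[X] = C(7, 3) · 3^{1 − 3} = 35 · 3^{−2} = 35/9.
As a reduced fraction: E[X] = 35/9 ≈ 3.88889.
Is E[X] < 1? NO.
Since E[X] ≥ 1, the first-moment bound is inconclusive at n = 7; it does NOT by itself certify R_3(3) > 7.

E[X] = 35/9 ≈ 3.88889; E[X] ≥ 1; first-moment method inconclusive here.


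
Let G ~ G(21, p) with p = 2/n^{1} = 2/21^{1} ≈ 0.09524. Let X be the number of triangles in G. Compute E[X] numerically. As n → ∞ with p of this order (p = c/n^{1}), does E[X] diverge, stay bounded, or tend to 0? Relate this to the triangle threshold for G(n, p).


Number of potential triangles: C(21, 3) = 1330.
Each occurs with probability p³ ≈ (0.09524)³ ≈ 8.638376e-04.
By linearity: E[X] = C(21, 3)·p³ ≈ 1330 · 8.638376e-04 ≈ 1.1489.
Here α = 1, so p = 2/n is exactly at the triangle threshold p ~ 1/n. Asymptotically E[X] → c³/6 = 2³/6 = 4/3 ≈ 1.3333, a bounded constant. In this regime the triangle count is asymptotically Poisson(c³/6).

E[X] ≈ 1.1489; in regime p = Θ(1/n^{1}) E[X] stays bounded (at the triangle threshold p ~ 1/n).


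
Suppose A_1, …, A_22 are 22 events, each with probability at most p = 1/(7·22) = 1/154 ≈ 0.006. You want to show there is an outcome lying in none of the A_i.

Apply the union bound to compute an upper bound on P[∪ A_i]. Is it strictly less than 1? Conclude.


Union bound: P[∪_{i=1}^{22} A_i] ≤ Σ_i P[A_i] ≤ 22·p = 22·(1/154) = 1/7.
Numerically: 1/7 ≈ 0.143.
Is 1/7 < 1? YES.
Since P[∪ A_i] ≤ 1/7 < 1, the complement has P[∩ A_i^c] ≥ 1 − 1/7 = 6/7 > 0, so some outcome avoids every A_i.

22·p = 1/7 ≈ 0.143; existence CERTIFIED by the union bound.


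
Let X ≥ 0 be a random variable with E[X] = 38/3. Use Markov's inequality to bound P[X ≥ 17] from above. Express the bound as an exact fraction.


μ = E[X] = 38/3, a = 17.
Markov: P[X ≥ 17] ≤ μ/a = (38/3)/17 = 38/51.
Numerically: ≈ 0.74510.
(Since a = 17 > μ = 12.66667, the bound 38/51 is < 1 and informative.)

P[X ≥ 17] ≤ 38/51 ≈ 0.74510.


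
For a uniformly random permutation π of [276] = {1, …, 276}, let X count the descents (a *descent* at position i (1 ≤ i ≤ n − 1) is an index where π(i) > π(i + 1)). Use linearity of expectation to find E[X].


Write X = Σ X_I over i = 1, …, 275, with X_I the indicator of one descent.
There are 275 indicators.
For each fixed i, the pair (π(i), π(i+1)) is a uniformly random ordered pair of distinct values from {1, …, 276}; by symmetry P[π(i) > π(i+1)] = 1/2.
By linearity: E[X] = 275 · (1/2) = (276 − 1) · (1/2) = 275/2 ≈ 137.5000.

E[X] = 275/2 = 137.5000.


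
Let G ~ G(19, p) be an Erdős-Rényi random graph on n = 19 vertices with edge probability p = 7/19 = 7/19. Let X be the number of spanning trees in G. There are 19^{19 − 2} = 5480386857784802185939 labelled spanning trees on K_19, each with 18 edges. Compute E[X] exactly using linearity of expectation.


K_19 has 19^{19 − 2} = 5480386857784802185939 labelled spanning trees.
For each such spanning tree H, let X_H = 1 if all 18 edges of H are present in G. Then P[X_H = 1] = p^{18} = (7/19)^{18} = 1628413597910449/104127350297911241532841.
By linearity: E[X] = Σ_H E[X_H] = 5480386857784802185939 · p^{18} = 5480386857784802185939 · 1628413597910449/104127350297911241532841 = 1628413597910449/19.
Numerically: E[X] ≈ 8.57e+13.

E[X] = 5480386857784802185939 · (7/19)^{18} = 1628413597910449/19 ≈ 8.57e+13.


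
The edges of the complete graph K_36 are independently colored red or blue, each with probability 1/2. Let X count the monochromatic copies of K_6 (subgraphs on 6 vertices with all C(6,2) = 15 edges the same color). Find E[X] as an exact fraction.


Let X = Σ_S X_S over the C(36, 6) = 1947792 subsets S of size 6, where X_S = 1 if the K_6 on S is monochromatic.
For a fixed S, the K_6 on S has C(6, 2) = 15 edges. P[all 15 edges red] = (1/2)^15, and likewise for blue, so P[monochromatic] = 2·(1/2)^15 = 2^{1 − 15} = 1/16384.
Summing: E[X] = C(36, 6) · 2^{1 − 15} = 1947792 · 1/16384 = 121737/1024.
Numerically: E[X] ≈ 118.8838.

E[X] = C(36,6)·2^(1−C(6,2)) = 121737/1024 ≈ 118.8838.


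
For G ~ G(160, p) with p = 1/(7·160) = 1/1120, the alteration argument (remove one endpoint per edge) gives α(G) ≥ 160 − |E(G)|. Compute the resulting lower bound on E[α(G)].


E[|E(G)|] = C(160, 2)·p = 12720 · (1/1120) = 159/14.
E[α(G)] ≥ n − E[|E(G)|] = 160 − 159/14 = 2081/14.
Numerically: ≈ 148.642857.
(This is only a lower bound; the true E[α(G)] may be larger.)

E[α(G)] ≥ 2081/14 ≈ 148.642857.


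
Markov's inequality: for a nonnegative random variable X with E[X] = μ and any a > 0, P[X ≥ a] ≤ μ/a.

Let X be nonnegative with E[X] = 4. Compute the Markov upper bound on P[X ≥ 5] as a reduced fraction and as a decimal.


μ = E[X] = 4, a = 5.
Markov: P[X ≥ 5] ≤ μ/a = (4)/5 = 4/5.
Numerically: ≈ 0.80000.
(Since a = 5 > μ = 4.00000, the bound 4/5 is < 1 and informative.)

P[X ≥ 5] ≤ 4/5 ≈ 0.80000.


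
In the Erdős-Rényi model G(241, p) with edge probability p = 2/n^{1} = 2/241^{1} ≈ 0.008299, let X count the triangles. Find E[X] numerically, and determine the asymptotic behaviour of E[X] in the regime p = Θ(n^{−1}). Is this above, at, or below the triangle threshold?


Number of potential triangles: C(241, 3) = 2303960.
Each occurs with probability p³ ≈ (0.008299)³ ≈ 5.715298e-07.
By linearity: E[X] = C(241, 3)·p³ ≈ 2303960 · 5.715298e-07 ≈ 1.3168.
Here α = 1, so p = 2/n is exactly at the triangle threshold p ~ 1/n. Asymptotically E[X] → c³/6 = 2³/6 = 4/3 ≈ 1.3333, a bounded constant. In this regime the triangle count is asymptotically Poisson(c³/6).

E[X] ≈ 1.3168; in regime p = Θ(1/n^{1}) E[X] stays bounded (at the triangle threshold p ~ 1/n).


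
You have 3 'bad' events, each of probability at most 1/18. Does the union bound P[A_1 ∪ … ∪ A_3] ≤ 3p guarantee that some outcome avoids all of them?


Union bound: P[∪_{i=1}^{3} A_i] ≤ Σ_i P[A_i] ≤ 3·p = 3·(1/18) = 1/6.
Numerically: 1/6 ≈ 0.166667.
Is 1/6 < 1? YES.
Since P[∪ A_i] ≤ 1/6 < 1, the complement has P[∩ A_i^c] ≥ 1 − 1/6 = 5/6 > 0, so some outcome avoids every A_i.

3·p = 1/6 ≈ 0.166667; existence CERTIFIED by the union bound.


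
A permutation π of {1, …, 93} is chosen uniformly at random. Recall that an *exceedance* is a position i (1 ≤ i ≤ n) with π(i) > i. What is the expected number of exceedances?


Write X = Σ_{i=1}^{93} X_i, where X_i = 1_{π(i) > i}.
For each fixed i, π(i) is uniform over {1, …, 93} (marginal of a uniform permutation), so P[π(i) > i] = (n − i)/n. Summing: Σ_{i=1}^{93} (n − i)/n = (0 + 1 + … + 92)/93 = 93(93 − 1)/(2·93) = (93 − 1)/2.
Hence E[X] = Σ_{i=1}^{93} (93 − i)/93 = 46 ≈ 46.0000.

E[X] = 46 = 46.0000.


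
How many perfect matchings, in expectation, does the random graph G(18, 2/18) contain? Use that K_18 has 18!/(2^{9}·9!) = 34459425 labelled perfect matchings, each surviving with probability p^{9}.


K_18 has 18!/(2^{9}·9!) = 34459425 labelled perfect matchings.
For each such perfect matching H, let X_H = 1 if all 9 edges of H are present in G. Then P[X_H = 1] = p^{9} = (1/9)^{9} = 1/387420489.
By linearity of expectation: E[X] = Σ_H E[X_H] = 34459425 · p^{9} = 34459425 · 1/387420489 = 425425/4782969.
Numerically: E[X] ≈ 0.0889.

E[X] = 34459425 · (1/9)^{9} = 425425/4782969 ≈ 0.0889.


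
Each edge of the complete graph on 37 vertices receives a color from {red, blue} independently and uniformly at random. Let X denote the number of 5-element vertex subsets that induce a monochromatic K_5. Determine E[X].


Let X = Σ_S X_S over the C(37, 5) = 435897 subsets S of size 5, where X_S = 1 if the K_5 on S is monochromatic.
For a fixed S, the K_5 on S has C(5, 2) = 10 edges. P[all 10 edges red] = (1/2)^10, and likewise for blue, so P[monochromatic] = 2·(1/2)^10 = 2^{1 − 10} = 1/512.
Summing: E[X] = C(37, 5) · 2^{1 − 10} = 435897 · 1/512 = 435897/512.
Numerically: E[X] ≈ 851.361328.

E[X] = C(37,5)·2^(1−C(5,2)) = 435897/512 ≈ 851.361328.


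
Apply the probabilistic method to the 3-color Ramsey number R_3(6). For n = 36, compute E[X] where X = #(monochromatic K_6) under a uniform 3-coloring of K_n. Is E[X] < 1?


E[X] = C(36, 6) · 3^{1 − 15} = 1947792 · 3^{−14} = 1947792/4782969.
As a reduced fraction: E[X] = 649264/1594323 ≈ 0.407.
Is E[X] < 1? YES.
Since E[X] < 1, there exists a 3-coloring of K_{36} with no monochromatic K_6; hence R_3(6) > 36.

E[X] = 649264/1594323 ≈ 0.407; E[X] < 1, so R_3(6) > 36.


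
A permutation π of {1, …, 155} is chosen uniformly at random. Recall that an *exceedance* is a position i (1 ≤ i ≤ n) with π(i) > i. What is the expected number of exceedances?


Write X = Σ_{i=1}^{155} X_i, where X_i = 1_{π(i) > i}.
For each fixed i, π(i) is uniform over {1, …, 155} (marginal of a uniform permutation), so P[π(i) > i] = (n − i)/n. Summing: Σ_{i=1}^{155} (n − i)/n = (0 + 1 + … + 154)/155 = 155(155 − 1)/(2·155) = (155 − 1)/2.
Hence E[X] = Σ_{i=1}^{155} (155 − i)/155 = 77 ≈ 77.000000.

E[X] = 77 = 77.000000.


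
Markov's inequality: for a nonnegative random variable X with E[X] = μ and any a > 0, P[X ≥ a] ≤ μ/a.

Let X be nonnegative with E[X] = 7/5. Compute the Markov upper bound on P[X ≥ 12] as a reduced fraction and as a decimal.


μ = E[X] = 7/5, a = 12.
Markov: P[X ≥ 12] ≤ μ/a = (7/5)/12 = 7/60.
Numerically: ≈ 0.11667.
(Since a = 12 > μ = 1.40000, the bound 7/60 is < 1 and informative.)

P[X ≥ 12] ≤ 7/60 ≈ 0.11667.


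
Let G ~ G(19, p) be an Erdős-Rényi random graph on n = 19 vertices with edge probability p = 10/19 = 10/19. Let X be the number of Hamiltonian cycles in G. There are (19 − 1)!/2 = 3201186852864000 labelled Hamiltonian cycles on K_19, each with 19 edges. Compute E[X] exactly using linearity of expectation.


K_19 has (19 − 1)!/2 = 3201186852864000 labelled Hamiltonian cycles.
For each such Hamiltonian cycle H, let X_H = 1 if all 19 edges of H are present in G. Then P[X_H = 1] = p^{19} = (10/19)^{19} = 10000000000000000000/1978419655660313589123979.
By linearity of expectation: E[X] = Σ_H E[X_H] = 3201186852864000 · p^{19} = 3201186852864000 · 10000000000000000000/1978419655660313589123979 = 32011868528640000000000000000000000/1978419655660313589123979.
Numerically: E[X] ≈ 1.618e+10.

E[X] = 3201186852864000 · (10/19)^{19} = 32011868528640000000000000000000000/1978419655660313589123979 ≈ 1.618e+10.


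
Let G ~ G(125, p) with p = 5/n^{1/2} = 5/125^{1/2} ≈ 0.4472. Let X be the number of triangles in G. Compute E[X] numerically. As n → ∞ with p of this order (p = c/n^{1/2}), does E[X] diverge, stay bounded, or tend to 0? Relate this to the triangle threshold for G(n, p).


Number of potential triangles: C(125, 3) = 317750.
Each occurs with probability p³ ≈ (0.4472)³ ≈ 8.944272e-02.
By linearity: E[X] = C(125, 3)·p³ ≈ 317750 · 8.944272e-02 ≈ 28420.4240.
Since α = 1/2 < 1, p = c/n^{1/2} ≫ 1/n is above the triangle threshold p ~ 1/n. Asymptotically E[X] ~ (c³/6)·n^{3(1−α)} = (5³/6)·n^{1.5} → ∞; triangles are abundant w.h.p.

E[X] ≈ 28420.4240; in regime p = Θ(1/n^{1/2}) E[X] diverges (above the triangle threshold p ~ 1/n).


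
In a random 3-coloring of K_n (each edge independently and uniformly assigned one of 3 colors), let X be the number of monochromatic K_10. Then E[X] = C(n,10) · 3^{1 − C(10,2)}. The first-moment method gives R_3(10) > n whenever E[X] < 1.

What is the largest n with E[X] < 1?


We need C(n, 10) · 3^{1 − 45} < 1, i.e. C(n, 10) < 3^{45 − 1} = 984770902183611232881.
Check values of n near the boundary:
  n = 569: C(569, 10) = 905357721286137524328; 905357721286137524328 < 984770902183611232881? YES
  n = 570: C(570, 10) = 921524823451961408691; 921524823451961408691 < 984770902183611232881? YES
  n = 571: C(571, 10) = 937951290893172842001; 937951290893172842001 < 984770902183611232881? YES
  n = 572: C(572, 10) = 954640815642161682606; 954640815642161682606 < 984770902183611232881? YES
  n = 573: C(573, 10) = 971597135635805762226; 971597135635805762226 < 984770902183611232881? YES
  n = 574: C(574, 10) = 988824035203816502691; 988824035203816502691 < 984770902183611232881? NO
The largest n with C(n, 10) < 984770902183611232881 is n = 573 (where E[X] = 35985079097622435638/36472996377170786403 ≈ 0.986623). Hence R_3(10) > 573, i.e. R_3(10) ≥ 574.

Largest n = 573; hence R_3(10) > 573.


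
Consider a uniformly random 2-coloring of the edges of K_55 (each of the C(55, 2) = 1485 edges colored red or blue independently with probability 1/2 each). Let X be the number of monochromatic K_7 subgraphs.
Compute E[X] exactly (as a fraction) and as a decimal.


Let X = Σ_S X_S over the C(55, 7) = 202927725 subsets S of size 7, where X_S = 1 if the K_7 on S is monochromatic.
For a fixed S, the K_7 on S has C(7, 2) = 21 edges. P[all 21 edges red] = (1/2)^21, and likewise for blue, so P[monochromatic] = 2·(1/2)^21 = 2^{1 − 21} = 1/1048576.
Summing: E[X] = C(55, 7) · 2^{1 − 21} = 202927725 · 1/1048576 = 202927725/1048576.
Numerically: E[X] ≈ 193.52696.

E[X] = C(55,7)·2^(1−C(7,2)) = 202927725/1048576 ≈ 193.52696.


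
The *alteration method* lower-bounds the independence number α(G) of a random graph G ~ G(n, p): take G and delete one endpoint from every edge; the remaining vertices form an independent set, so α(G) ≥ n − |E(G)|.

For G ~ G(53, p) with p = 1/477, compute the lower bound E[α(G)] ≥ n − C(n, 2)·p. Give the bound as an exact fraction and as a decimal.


E[|E(G)|] = C(53, 2)·p = 1378 · (1/477) = 26/9.
E[α(G)] ≥ n − E[|E(G)|] = 53 − 26/9 = 451/9.
Numerically: ≈ 50.111111.
(This is only a lower bound; the true E[α(G)] may be larger.)

E[α(G)] ≥ 451/9 ≈ 50.111111.


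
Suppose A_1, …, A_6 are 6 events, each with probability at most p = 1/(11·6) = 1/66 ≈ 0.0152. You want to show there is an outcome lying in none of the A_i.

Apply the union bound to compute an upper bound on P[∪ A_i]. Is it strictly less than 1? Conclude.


Union bound: P[∪_{i=1}^{6} A_i] ≤ Σ_i P[A_i] ≤ 6·p = 6·(1/66) = 1/11.
Numerically: 1/11 ≈ 0.0909.
Is 1/11 < 1? YES.
Since P[∪ A_i] ≤ 1/11 < 1, the complement has P[∩ A_i^c] ≥ 1 − 1/11 = 10/11 > 0, so some outcome avoids every A_i.

6·p = 1/11 ≈ 0.0909; existence CERTIFIED by the union bound.


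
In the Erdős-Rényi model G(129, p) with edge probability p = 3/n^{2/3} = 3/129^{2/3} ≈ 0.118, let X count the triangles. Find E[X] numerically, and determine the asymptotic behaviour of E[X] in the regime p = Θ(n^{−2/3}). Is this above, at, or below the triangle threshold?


Number of potential triangles: C(129, 3) = 349504.
Each occurs with probability p³ ≈ (0.118)³ ≈ 1.62250e-03.
By linearity: E[X] = C(129, 3)·p³ ≈ 349504 · 1.62250e-03 ≈ 567.070.
Since α = 2/3 < 1, p = c/n^{2/3} ≫ 1/n is above the triangle threshold p ~ 1/n. Asymptotically E[X] ~ (c³/6)·n^{3(1−α)} = (3³/6)·n^{1} → ∞; triangles are abundant w.h.p.

E[X] ≈ 567.070; in regime p = Θ(1/n^{2/3}) E[X] diverges (above the triangle threshold p ~ 1/n).


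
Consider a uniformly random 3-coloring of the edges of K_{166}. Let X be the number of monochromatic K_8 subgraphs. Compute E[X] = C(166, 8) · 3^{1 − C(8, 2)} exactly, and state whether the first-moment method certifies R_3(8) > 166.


E[X] = C(166, 8) · 3^{1 − 28} = 12049276177620 · 3^{−27} = 12049276177620/7625597484987.
As a reduced fraction: E[X] = 148756496020/94143178827 ≈ 1.5801.
Is E[X] < 1? NO.
Since E[X] ≥ 1, the first-moment bound is inconclusive at n = 166; it does NOT by itself certify R_3(8) > 166.

E[X] = 148756496020/94143178827 ≈ 1.5801; E[X] ≥ 1; first-moment method inconclusive here.


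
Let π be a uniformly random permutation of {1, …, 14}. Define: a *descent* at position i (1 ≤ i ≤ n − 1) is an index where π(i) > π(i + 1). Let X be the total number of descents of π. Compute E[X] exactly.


Write X = Σ X_I over i = 1, …, 13, with X_I the indicator of one descent.
There are 13 indicators.
For each fixed i, the pair (π(i), π(i+1)) is a uniformly random ordered pair of distinct values from {1, …, 14}; by symmetry P[π(i) > π(i+1)] = 1/2.
By linearity: E[X] = 13 · (1/2) = (14 − 1) · (1/2) = 13/2 ≈ 6.500.

E[X] = 13/2 = 6.500.


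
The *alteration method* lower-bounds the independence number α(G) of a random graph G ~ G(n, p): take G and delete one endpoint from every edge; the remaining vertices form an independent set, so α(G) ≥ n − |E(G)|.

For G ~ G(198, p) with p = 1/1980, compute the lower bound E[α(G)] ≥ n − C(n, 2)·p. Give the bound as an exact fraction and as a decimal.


E[|E(G)|] = C(198, 2)·p = 19503 · (1/1980) = 197/20.
E[α(G)] ≥ n − E[|E(G)|] = 198 − 197/20 = 3763/20.
Numerically: ≈ 188.15000.
(This is only a lower bound; the true E[α(G)] may be larger.)

E[α(G)] ≥ 3763/20 ≈ 188.15000.


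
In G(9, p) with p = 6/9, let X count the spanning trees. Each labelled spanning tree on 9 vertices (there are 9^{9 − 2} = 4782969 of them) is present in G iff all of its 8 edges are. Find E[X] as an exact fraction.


K_9 has 9^{9 − 2} = 4782969 labelled spanning trees.
For each such spanning tree H, let X_H = 1 if all 8 edges of H are present in G. Then P[X_H = 1] = p^{8} = (2/3)^{8} = 256/6561.
By linearity of expectation: E[X] = Σ_H E[X_H] = 4782969 · p^{8} = 4782969 · 256/6561 = 186624.
Numerically: E[X] ≈ 186624.

E[X] = 4782969 · (2/3)^{8} = 186624 ≈ 186624.


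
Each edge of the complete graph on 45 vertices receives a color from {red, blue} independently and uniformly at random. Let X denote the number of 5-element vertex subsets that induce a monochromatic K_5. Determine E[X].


Let X = Σ_S X_S over the C(45, 5) = 1221759 subsets S of size 5, where X_S = 1 if the K_5 on S is monochromatic.
For a fixed S, the K_5 on S has C(5, 2) = 10 edges. P[all 10 edges red] = (1/2)^10, and likewise for blue, so P[monochromatic] = 2·(1/2)^10 = 2^{1 − 10} = 1/512.
Summing: E[X] = C(45, 5) · 2^{1 − 10} = 1221759 · 1/512 = 1221759/512.
Numerically: E[X] ≈ 2386.24805.

E[X] = C(45,5)·2^(1−C(5,2)) = 1221759/512 ≈ 2386.24805.


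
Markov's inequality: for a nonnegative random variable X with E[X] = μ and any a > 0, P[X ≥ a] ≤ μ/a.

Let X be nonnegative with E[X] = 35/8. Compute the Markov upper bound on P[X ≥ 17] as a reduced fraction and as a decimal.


μ = E[X] = 35/8, a = 17.
Markov: P[X ≥ 17] ≤ μ/a = (35/8)/17 = 35/136.
Numerically: ≈ 0.25735.
(Since a = 17 > μ = 4.37500, the bound 35/136 is < 1 and informative.)

P[X ≥ 17] ≤ 35/136 ≈ 0.25735.


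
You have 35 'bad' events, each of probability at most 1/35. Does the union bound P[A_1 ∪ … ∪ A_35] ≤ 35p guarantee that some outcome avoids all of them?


Union bound: P[∪_{i=1}^{35} A_i] ≤ Σ_i P[A_i] ≤ 35·p = 35·(1/35) = 1.
Numerically: 1 ≈ 1.00000.
Is 1 < 1? NO.
Since the bound 1 is ≥ 1, the union bound is uninformative here; it does NOT by itself certify existence.

35·p = 1 ≈ 1.00000; existence NOT certified by the union bound.


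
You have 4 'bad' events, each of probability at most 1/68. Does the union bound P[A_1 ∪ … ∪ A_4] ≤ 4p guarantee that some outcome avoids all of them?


Union bound: P[∪_{i=1}^{4} A_i] ≤ Σ_i P[A_i] ≤ 4·p = 4·(1/68) = 1/17.
Numerically: 1/17 ≈ 0.05882.
Is 1/17 < 1? YES.
Since P[∪ A_i] ≤ 1/17 < 1, the complement has P[∩ A_i^c] ≥ 1 − 1/17 = 16/17 > 0, so some outcome avoids every A_i.

4·p = 1/17 ≈ 0.05882; existence CERTIFIED by the union bound.


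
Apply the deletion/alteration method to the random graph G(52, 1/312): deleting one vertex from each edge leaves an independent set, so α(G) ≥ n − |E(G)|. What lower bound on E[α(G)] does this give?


E[|E(G)|] = C(52, 2)·p = 1326 · (1/312) = 17/4.
E[α(G)] ≥ n − E[|E(G)|] = 52 − 17/4 = 191/4.
Numerically: ≈ 47.75000.
(This is only a lower bound; the true E[α(G)] may be larger.)

E[α(G)] ≥ 191/4 ≈ 47.75000.


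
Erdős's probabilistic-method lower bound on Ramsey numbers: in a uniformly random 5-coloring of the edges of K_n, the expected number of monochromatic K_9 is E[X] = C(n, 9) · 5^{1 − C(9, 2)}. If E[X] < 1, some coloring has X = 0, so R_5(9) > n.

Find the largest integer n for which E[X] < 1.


We need C(n, 9) · 5^{1 − 36} < 1, i.e. C(n, 9) < 5^{36 − 1} = 2910383045673370361328125.
Check values of n near the boundary:
  n = 2167: C(2167, 9) = 2855899084841489792706810; 2855899084841489792706810 < 2910383045673370361328125? YES
  n = 2168: C(2168, 9) = 2867804175977929537095120; 2867804175977929537095120 < 2910383045673370361328125? YES
  n = 2169: C(2169, 9) = 2879753360044504243499683; 2879753360044504243499683 < 2910383045673370361328125? YES
  n = 2170: C(2170, 9) = 2891746779868845075610510; 2891746779868845075610510 < 2910383045673370361328125? YES
  n = 2171: C(2171, 9) = 2903784578674959601827205; 2903784578674959601827205 < 2910383045673370361328125? YES
  n = 2172: C(2172, 9) = 2915866900084148060642020; 2915866900084148060642020 < 2910383045673370361328125? NO
  n = 2173: C(2173, 9) = 2927993888115921319674265; 2927993888115921319674265 < 2910383045673370361328125? NO
The largest n with C(n, 9) < 2910383045673370361328125 is n = 2171 (where E[X] = 580756915734991920365441/582076609134674072265625 ≈ 0.9977). Hence R_5(9) > 2171, i.e. R_5(9) ≥ 2172.

Largest n = 2171; hence R_5(9) > 2171.


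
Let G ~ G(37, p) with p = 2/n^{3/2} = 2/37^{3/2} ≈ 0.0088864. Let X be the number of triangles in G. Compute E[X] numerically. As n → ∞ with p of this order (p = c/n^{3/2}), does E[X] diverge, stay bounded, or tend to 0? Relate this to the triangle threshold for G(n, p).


Number of potential triangles: C(37, 3) = 7770.
Each occurs with probability p³ ≈ (0.0088864)³ ≈ 7.0174969e-07.
By linearity: E[X] = C(37, 3)·p³ ≈ 7770 · 7.0174969e-07 ≈ 0.00545.
Since α = 3/2 > 1, p = c/n^{3/2} = o(1/n) is below the triangle threshold p ~ 1/n. Asymptotically E[X] ~ (c³/6)·n^{3(1−α)} = (2³/6)·n^{-1.5} → 0, so by Markov's inequality G has no triangles w.h.p.

E[X] ≈ 0.00545; in regime p = Θ(1/n^{3/2}) E[X] tends to 0 (below the triangle threshold p ~ 1/n).


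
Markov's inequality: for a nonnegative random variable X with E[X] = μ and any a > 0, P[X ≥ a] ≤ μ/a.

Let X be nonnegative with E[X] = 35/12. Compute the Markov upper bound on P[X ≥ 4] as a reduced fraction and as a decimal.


μ = E[X] = 35/12, a = 4.
Markov: P[X ≥ 4] ≤ μ/a = (35/12)/4 = 35/48.
Numerically: ≈ 0.729.
(Since a = 4 > μ = 2.917, the bound 35/48 is < 1 and informative.)

P[X ≥ 4] ≤ 35/48 ≈ 0.729.


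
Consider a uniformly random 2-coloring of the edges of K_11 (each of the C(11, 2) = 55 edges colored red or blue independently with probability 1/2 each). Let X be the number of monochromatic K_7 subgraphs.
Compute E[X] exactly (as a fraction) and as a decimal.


Let X = Σ_S X_S over the C(11, 7) = 330 subsets S of size 7, where X_S = 1 if the K_7 on S is monochromatic.
For a fixed S, the K_7 on S has C(7, 2) = 21 edges. P[all 21 edges red] = (1/2)^21, and likewise for blue, so P[monochromatic] = 2·(1/2)^21 = 2^{1 − 21} = 1/1048576.
By linearity of expectation: E[X] = C(11, 7) · 2^{1 − 21} = 330 · 1/1048576 = 165/524288.
Numerically: E[X] ≈ 0.0003.

E[X] = C(11,7)·2^(1−C(7,2)) = 165/524288 ≈ 0.0003.


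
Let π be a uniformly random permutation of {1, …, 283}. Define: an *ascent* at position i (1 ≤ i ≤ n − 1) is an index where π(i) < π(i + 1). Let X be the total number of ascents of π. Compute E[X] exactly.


Write X = Σ X_I over i = 1, …, 282, with X_I the indicator of one ascent.
There are 282 indicators.
For each fixed i, the pair (π(i), π(i+1)) is a uniformly random ordered pair of distinct values from {1, …, 283}; by symmetry P[π(i) < π(i+1)] = 1/2.
By linearity: E[X] = 282 · (1/2) = (283 − 1) · (1/2) = 141 ≈ 141.000000.

E[X] = 141 = 141.000000.


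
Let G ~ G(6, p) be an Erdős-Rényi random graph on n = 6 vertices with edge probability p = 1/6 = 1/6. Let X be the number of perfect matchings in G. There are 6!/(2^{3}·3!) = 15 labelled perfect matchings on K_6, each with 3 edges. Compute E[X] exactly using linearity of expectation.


K_6 has 6!/(2^{3}·3!) = 15 labelled perfect matchings.
For each such perfect matching H, let X_H = 1 if all 3 edges of H are present in G. Then P[X_H = 1] = p^{3} = (1/6)^{3} = 1/216.
By linearity of expectation: E[X] = Σ_H E[X_H] = 15 · p^{3} = 15 · 1/216 = 5/72.
Numerically: E[X] ≈ 0.0694.

E[X] = 15 · (1/6)^{3} = 5/72 ≈ 0.0694.


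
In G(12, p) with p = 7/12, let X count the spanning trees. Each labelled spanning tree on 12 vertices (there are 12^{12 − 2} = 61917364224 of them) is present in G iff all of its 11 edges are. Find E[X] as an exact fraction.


K_12 has 12^{12 − 2} = 61917364224 labelled spanning trees.
For each such spanning tree H, let X_H = 1 if all 11 edges of H are present in G. Then P[X_H = 1] = p^{11} = (7/12)^{11} = 1977326743/743008370688.
By linearity of expectation: E[X] = Σ_H E[X_H] = 61917364224 · p^{11} = 61917364224 · 1977326743/743008370688 = 1977326743/12.
Numerically: E[X] ≈ 1.6478e+08.

E[X] = 61917364224 · (7/12)^{11} = 1977326743/12 ≈ 1.6478e+08.


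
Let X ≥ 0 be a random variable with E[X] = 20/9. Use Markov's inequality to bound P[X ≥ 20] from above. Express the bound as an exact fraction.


μ = E[X] = 20/9, a = 20.
Markov: P[X ≥ 20] ≤ μ/a = (20/9)/20 = 1/9.
Numerically: ≈ 0.1111.
(Since a = 20 > μ = 2.2222, the bound 1/9 is < 1 and informative.)

P[X ≥ 20] ≤ 1/9 ≈ 0.1111.


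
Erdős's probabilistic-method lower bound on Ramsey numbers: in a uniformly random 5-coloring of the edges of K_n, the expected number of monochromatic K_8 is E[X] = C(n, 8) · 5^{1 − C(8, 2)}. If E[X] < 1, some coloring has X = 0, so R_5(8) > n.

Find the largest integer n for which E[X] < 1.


We need C(n, 8) · 5^{1 − 28} < 1, i.e. C(n, 8) < 5^{28 − 1} = 7450580596923828125.
Check values of n near the boundary:
  n = 861: C(861, 8) = 7250034996615275865; 7250034996615275865 < 7450580596923828125? YES
  n = 862: C(862, 8) = 7317951015318931845; 7317951015318931845 < 7450580596923828125? YES
  n = 863: C(863, 8) = 7386423071602617757; 7386423071602617757 < 7450580596923828125? YES
  n = 864: C(864, 8) = 7455455062926006708; 7455455062926006708 < 7450580596923828125? NO
The largest n with C(n, 8) < 7450580596923828125 is n = 863 (where E[X] = 7386423071602617757/7450580596923828125 ≈ 0.99139). Hence R_5(8) > 863, i.e. R_5(8) ≥ 864.

Largest n = 863; hence R_5(8) > 863.


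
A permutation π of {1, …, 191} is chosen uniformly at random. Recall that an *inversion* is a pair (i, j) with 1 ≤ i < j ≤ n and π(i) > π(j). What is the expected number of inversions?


Write X = Σ X_I over the C(191, 2) = 18145 pairs i < j, with X_I the indicator of one inversion.
There are 18145 indicators.
For each fixed pair i < j, the values π(i) and π(j) are two distinct elements of {1, …, 191} in uniformly random order; by symmetry P[π(i) > π(j)] = 1/2.
By linearity: E[X] = 18145 · (1/2) = C(191, 2) · (1/2) = 18145/2 = 18145/2 ≈ 9072.500.

E[X] = 18145/2 = 9072.500.


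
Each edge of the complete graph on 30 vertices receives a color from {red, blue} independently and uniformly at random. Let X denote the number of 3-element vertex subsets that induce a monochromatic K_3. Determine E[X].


Let X = Σ_S X_S over the C(30, 3) = 4060 subsets S of size 3, where X_S = 1 if the K_3 on S is monochromatic.
For a fixed S, the K_3 on S has C(3, 2) = 3 edges. P[all 3 edges red] = (1/2)^3, and likewise for blue, so P[monochromatic] = 2·(1/2)^3 = 2^{1 − 3} = 1/4.
Summing: E[X] = C(30, 3) · 2^{1 − 3} = 4060 · 1/4 = 1015.
Numerically: E[X] ≈ 1015.000000.

E[X] = C(30,3)·2^(1−C(3,2)) = 1015 ≈ 1015.000000.


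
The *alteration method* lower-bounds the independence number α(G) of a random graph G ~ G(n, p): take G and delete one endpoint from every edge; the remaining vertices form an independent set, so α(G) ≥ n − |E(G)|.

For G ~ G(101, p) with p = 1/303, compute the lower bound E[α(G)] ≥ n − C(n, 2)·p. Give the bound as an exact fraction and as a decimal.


E[|E(G)|] = C(101, 2)·p = 5050 · (1/303) = 50/3.
E[α(G)] ≥ n − E[|E(G)|] = 101 − 50/3 = 253/3.
Numerically: ≈ 84.3333.
(This is only a lower bound; the true E[α(G)] may be larger.)

E[α(G)] ≥ 253/3 ≈ 84.3333.


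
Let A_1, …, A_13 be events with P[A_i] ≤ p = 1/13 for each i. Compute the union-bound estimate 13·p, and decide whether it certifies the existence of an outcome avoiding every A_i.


Union bound: P[∪_{i=1}^{13} A_i] ≤ Σ_i P[A_i] ≤ 13·p = 13·(1/13) = 1.
Numerically: 1 ≈ 1.0000000.
Is 1 < 1? NO.
Since the bound 1 is ≥ 1, the union bound is uninformative here; it does NOT by itself certify existence.

13·p = 1 ≈ 1.0000000; existence NOT certified by the union bound.


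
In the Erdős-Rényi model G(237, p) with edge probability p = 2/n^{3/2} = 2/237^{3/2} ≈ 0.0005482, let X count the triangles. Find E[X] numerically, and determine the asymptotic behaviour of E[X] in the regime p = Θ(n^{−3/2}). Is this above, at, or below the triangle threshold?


Number of potential triangles: C(237, 3) = 2190670.
Each occurs with probability p³ ≈ (0.0005482)³ ≈ 1.647109e-10.
By linearity: E[X] = C(237, 3)·p³ ≈ 2190670 · 1.647109e-10 ≈ 0.0004.
Since α = 3/2 > 1, p = c/n^{3/2} = o(1/n) is below the triangle threshold p ~ 1/n. Asymptotically E[X] ~ (c³/6)·n^{3(1−α)} = (2³/6)·n^{-1.5} → 0, so by Markov's inequality G has no triangles w.h.p.

E[X] ≈ 0.0004; in regime p = Θ(1/n^{3/2}) E[X] tends to 0 (below the triangle threshold p ~ 1/n).


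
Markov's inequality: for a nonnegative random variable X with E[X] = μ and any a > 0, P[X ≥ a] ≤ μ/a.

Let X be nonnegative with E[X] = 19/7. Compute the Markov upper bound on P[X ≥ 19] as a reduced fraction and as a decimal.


μ = E[X] = 19/7, a = 19.
Markov: P[X ≥ 19] ≤ μ/a = (19/7)/19 = 1/7.
Numerically: ≈ 0.14286.
(Since a = 19 > μ = 2.71429, the bound 1/7 is < 1 and informative.)

P[X ≥ 19] ≤ 1/7 ≈ 0.14286.


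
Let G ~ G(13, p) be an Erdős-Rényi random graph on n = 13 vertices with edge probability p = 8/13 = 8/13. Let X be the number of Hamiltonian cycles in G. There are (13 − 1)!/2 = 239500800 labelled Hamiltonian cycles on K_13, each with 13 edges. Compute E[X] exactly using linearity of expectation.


K_13 has (13 − 1)!/2 = 239500800 labelled Hamiltonian cycles.
For each such Hamiltonian cycle H, let X_H = 1 if all 13 edges of H are present in G. Then P[X_H = 1] = p^{13} = (8/13)^{13} = 549755813888/302875106592253.
By linearity: E[X] = Σ_H E[X_H] = 239500800 · p^{13} = 239500800 · 549755813888/302875106592253 = 131666957230827110400/302875106592253.
Numerically: E[X] ≈ 434724.

E[X] = 239500800 · (8/13)^{13} = 131666957230827110400/302875106592253 ≈ 434724.


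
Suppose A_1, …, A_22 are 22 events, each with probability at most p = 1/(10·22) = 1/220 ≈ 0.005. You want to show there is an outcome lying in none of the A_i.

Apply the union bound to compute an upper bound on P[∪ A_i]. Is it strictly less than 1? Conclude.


Union bound: P[∪_{i=1}^{22} A_i] ≤ Σ_i P[A_i] ≤ 22·p = 22·(1/220) = 1/10.
Numerically: 1/10 ≈ 0.100.
Is 1/10 < 1? YES.
Since P[∪ A_i] ≤ 1/10 < 1, the complement has P[∩ A_i^c] ≥ 1 − 1/10 = 9/10 > 0, so some outcome avoids every A_i.

22·p = 1/10 ≈ 0.100; existence CERTIFIED by the union bound.


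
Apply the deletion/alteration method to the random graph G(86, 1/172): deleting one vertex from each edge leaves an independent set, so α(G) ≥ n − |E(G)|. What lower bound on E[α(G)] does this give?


E[|E(G)|] = C(86, 2)·p = 3655 · (1/172) = 85/4.
E[α(G)] ≥ n − E[|E(G)|] = 86 − 85/4 = 259/4.
Numerically: ≈ 64.750.
(This is only a lower bound; the true E[α(G)] may be larger.)

E[α(G)] ≥ 259/4 ≈ 64.750.


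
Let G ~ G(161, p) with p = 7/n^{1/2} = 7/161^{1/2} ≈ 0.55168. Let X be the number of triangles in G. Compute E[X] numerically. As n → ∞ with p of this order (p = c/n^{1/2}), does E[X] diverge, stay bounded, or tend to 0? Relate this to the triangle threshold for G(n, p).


Number of potential triangles: C(161, 3) = 682640.
Each occurs with probability p³ ≈ (0.55168)³ ≈ 1.6790178e-01.
By linearity: E[X] = C(161, 3)·p³ ≈ 682640 · 1.6790178e-01 ≈ 114616.47260.
Since α = 1/2 < 1, p = c/n^{1/2} ≫ 1/n is above the triangle threshold p ~ 1/n. Asymptotically E[X] ~ (c³/6)·n^{3(1−α)} = (7³/6)·n^{1.5} → ∞; triangles are abundant w.h.p.

E[X] ≈ 114616.47260; in regime p = Θ(1/n^{1/2}) E[X] diverges (above the triangle threshold p ~ 1/n).


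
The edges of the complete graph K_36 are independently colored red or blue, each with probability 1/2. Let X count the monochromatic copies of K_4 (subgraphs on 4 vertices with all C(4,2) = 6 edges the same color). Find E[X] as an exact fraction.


Let X = Σ_S X_S over the C(36, 4) = 58905 subsets S of size 4, where X_S = 1 if the K_4 on S is monochromatic.
For a fixed S, the K_4 on S has C(4, 2) = 6 edges. P[all 6 edges red] = (1/2)^6, and likewise for blue, so P[monochromatic] = 2·(1/2)^6 = 2^{1 − 6} = 1/32.
By linearity: E[X] = C(36, 4) · 2^{1 − 6} = 58905 · 1/32 = 58905/32.
Numerically: E[X] ≈ 1840.781.

E[X] = C(36,4)·2^(1−C(4,2)) = 58905/32 ≈ 1840.781.


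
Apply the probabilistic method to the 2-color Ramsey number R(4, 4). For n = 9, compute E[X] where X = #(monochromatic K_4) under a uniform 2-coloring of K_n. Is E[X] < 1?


E[X] = C(9, 4) · 2^{1 − 6} = 126 · 2^{−5} = 126/32.
As a reduced fraction: E[X] = 63/16 ≈ 3.9375.
Is E[X] < 1? NO.
Since E[X] ≥ 1, the first-moment bound is inconclusive at n = 9; it does NOT by itself certify R(4, 4) > 9.

E[X] = 63/16 ≈ 3.9375; E[X] ≥ 1; first-moment method inconclusive here.


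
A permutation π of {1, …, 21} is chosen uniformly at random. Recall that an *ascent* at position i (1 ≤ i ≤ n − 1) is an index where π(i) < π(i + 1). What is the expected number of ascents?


Write X = Σ X_I over i = 1, …, 20, with X_I the indicator of one ascent.
There are 20 indicators.
For each fixed i, the pair (π(i), π(i+1)) is a uniformly random ordered pair of distinct values from {1, …, 21}; by symmetry P[π(i) < π(i+1)] = 1/2.
By linearity: E[X] = 20 · (1/2) = (21 − 1) · (1/2) = 10 ≈ 10.000.

E[X] = 10 = 10.000.


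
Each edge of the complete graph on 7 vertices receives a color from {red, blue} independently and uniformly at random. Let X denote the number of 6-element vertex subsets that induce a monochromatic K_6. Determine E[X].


Let X = Σ_S X_S over the C(7, 6) = 7 subsets S of size 6, where X_S = 1 if the K_6 on S is monochromatic.
For a fixed S, the K_6 on S has C(6, 2) = 15 edges. P[all 15 edges red] = (1/2)^15, and likewise for blue, so P[monochromatic] = 2·(1/2)^15 = 2^{1 − 15} = 1/16384.
By linearity: E[X] = C(7, 6) · 2^{1 − 15} = 7 · 1/16384 = 7/16384.
Numerically: E[X] ≈ 0.000.

E[X] = C(7,6)·2^(1−C(6,2)) = 7/16384 ≈ 0.000.


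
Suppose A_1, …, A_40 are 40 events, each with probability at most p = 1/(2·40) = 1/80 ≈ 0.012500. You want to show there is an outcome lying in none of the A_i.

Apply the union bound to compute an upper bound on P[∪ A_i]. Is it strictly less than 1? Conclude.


Union bound: P[∪_{i=1}^{40} A_i] ≤ Σ_i P[A_i] ≤ 40·p = 40·(1/80) = 1/2.
Numerically: 1/2 ≈ 0.500000.
Is 1/2 < 1? YES.
Since P[∪ A_i] ≤ 1/2 < 1, the complement has P[∩ A_i^c] ≥ 1 − 1/2 = 1/2 > 0, so some outcome avoids every A_i.

40·p = 1/2 ≈ 0.500000; existence CERTIFIED by the union bound.


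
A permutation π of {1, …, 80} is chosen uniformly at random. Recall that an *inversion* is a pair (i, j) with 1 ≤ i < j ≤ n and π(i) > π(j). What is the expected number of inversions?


Write X = Σ X_I over the C(80, 2) = 3160 pairs i < j, with X_I the indicator of one inversion.
There are 3160 indicators.
For each fixed pair i < j, the values π(i) and π(j) are two distinct elements of {1, …, 80} in uniformly random order; by symmetry P[π(i) > π(j)] = 1/2.
By linearity: E[X] = 3160 · (1/2) = C(80, 2) · (1/2) = 3160/2 = 1580 ≈ 1580.000.

E[X] = 1580 = 1580.000.


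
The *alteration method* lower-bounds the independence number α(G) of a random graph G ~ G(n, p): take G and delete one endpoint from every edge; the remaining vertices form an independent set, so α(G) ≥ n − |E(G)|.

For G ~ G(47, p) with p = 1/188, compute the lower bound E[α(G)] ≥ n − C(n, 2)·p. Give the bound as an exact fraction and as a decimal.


E[|E(G)|] = C(47, 2)·p = 1081 · (1/188) = 23/4.
E[α(G)] ≥ n − E[|E(G)|] = 47 − 23/4 = 165/4.
Numerically: ≈ 41.25000.
(This is only a lower bound; the true E[α(G)] may be larger.)

E[α(G)] ≥ 165/4 ≈ 41.25000.


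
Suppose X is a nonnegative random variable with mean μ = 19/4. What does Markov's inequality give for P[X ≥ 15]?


μ = E[X] = 19/4, a = 15.
Markov: P[X ≥ 15] ≤ μ/a = (19/4)/15 = 19/60.
Numerically: ≈ 0.317.
(Since a = 15 > μ = 4.750, the bound 19/60 is < 1 and informative.)

P[X ≥ 15] ≤ 19/60 ≈ 0.317.


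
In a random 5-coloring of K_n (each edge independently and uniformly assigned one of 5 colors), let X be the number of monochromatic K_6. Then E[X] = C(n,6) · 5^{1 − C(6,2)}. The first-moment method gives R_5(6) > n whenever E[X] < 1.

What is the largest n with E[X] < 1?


We need C(n, 6) · 5^{1 − 15} < 1, i.e. C(n, 6) < 5^{15 − 1} = 6103515625.
Check values of n near the boundary:
  n = 129: C(129, 6) = 5688177600; 5688177600 < 6103515625? YES
  n = 130: C(130, 6) = 5963412000; 5963412000 < 6103515625? YES
  n = 131: C(131, 6) = 6249655776; 6249655776 < 6103515625? NO
The largest n with C(n, 6) < 6103515625 is n = 130 (where E[X] = 47707296/48828125 ≈ 0.97705). Hence R_5(6) > 130, i.e. R_5(6) ≥ 131.

Largest n = 130; hence R_5(6) > 130.


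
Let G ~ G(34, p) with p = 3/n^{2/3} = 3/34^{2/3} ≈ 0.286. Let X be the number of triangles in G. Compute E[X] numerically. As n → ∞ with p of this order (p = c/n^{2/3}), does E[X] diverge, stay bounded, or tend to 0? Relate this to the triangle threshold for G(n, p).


Number of potential triangles: C(34, 3) = 5984.
Each occurs with probability p³ ≈ (0.286)³ ≈ 2.33564e-02.
By linearity: E[X] = C(34, 3)·p³ ≈ 5984 · 2.33564e-02 ≈ 139.765.
Since α = 2/3 < 1, p = c/n^{2/3} ≫ 1/n is above the triangle threshold p ~ 1/n. Asymptotically E[X] ~ (c³/6)·n^{3(1−α)} = (3³/6)·n^{1} → ∞; triangles are abundant w.h.p.

E[X] ≈ 139.765; in regime p = Θ(1/n^{2/3}) E[X] diverges (above the triangle threshold p ~ 1/n).
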